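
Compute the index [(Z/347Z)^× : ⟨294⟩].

The order of 294 must divide φ(347) = 347 − 1 = 346 = 2 · 173.
Divisors of 346: 1, 2, 173, 346.
Compute 294^d (mod 347) for the divisors d until we hit 1:
294^1 ≡ 294
294^2 ≡ 33
294^173 ≡ 346
294^346 ≡ 1
The order of 294 is 346, so the subgroup it generates has 346 elements.
The index is φ(347) / ord(294) = 346 / 346 = 1.

1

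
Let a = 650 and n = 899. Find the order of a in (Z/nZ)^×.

By Lagrange's theorem, ord_899(650) divides φ(899) = φ(29·31) = (29−1)·(31−1) = 28·30 = 840 = 2^3 · 3 · 5 · 7.
Divisors of 840: 1, 2, 3, 4, 5, 6, 7, 8, 10, 12, 14, 15, 20, 21, 24, 28, 30, 35, 40, 42, 56, 60, 70, 84, 105, 120, 140, 168, 210, 280, 420, 840.
Evaluate successive powers at the divisors of 840:
650^1 ≡ 650 (mod 899)
650^2 ≡ 869 (mod 899)
650^3 ≡ 278 (mod 899)
650^4 ≡ 1 (mod 899) ✓
Therefore the multiplicative order of 650 modulo 899 is 4.

4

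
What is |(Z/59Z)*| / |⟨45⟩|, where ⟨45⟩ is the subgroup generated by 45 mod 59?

The order of 45 must divide φ(59) = 59 − 1 = 58 = 2 · 29.
Divisors of 58: 1, 2, 29, 58.
Test each divisor d:
45^1 ≡ 45 (mod 59)
45^2 ≡ 19 (mod 59)
45^29 ≡ 1 (mod 59) ✓
So ord_59(45) = 29, hence |⟨45⟩| = 29.
[(Z/59Z)^× : ⟨45⟩] = 58/29 = 2.

2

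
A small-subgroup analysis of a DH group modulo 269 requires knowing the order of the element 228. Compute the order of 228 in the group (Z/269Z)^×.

134

By Lagrange's theorem, ord_269(228) divides φ(269) = 269 − 1 = 268 = 2^2 · 67.
Divisors of 268: 1, 2, 4, 67, 134, 268.
Evaluate successive powers at the divisors of 268:
228^1 ≡ 228 (mod 269)
228^2 ≡ 67 (mod 269)
228^4 ≡ 185 (mod 269)
228^67 ≡ 268 (mod 269)
228^134 ≡ 1 (mod 269) ✓
So ord_269(228) = 134.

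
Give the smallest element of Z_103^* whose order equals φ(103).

5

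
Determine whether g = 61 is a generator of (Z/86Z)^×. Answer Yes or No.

Yes

φ(86) = φ(2)·φ(43) = 1·42 = 42 = 2 · 3 · 7.
61 is a primitive root mod 86 iff 61^(φ(86)/q) ≢ 1 for every prime q | φ(86), i.e. q ∈ {2, 3, 7}.
61^21 ≡ 85 (mod 86)  [q = 2: ≢ 1 ✓]
61^14 ≡ 49 (mod 86)  [q = 3: ≢ 1 ✓]
61^6 ≡ 41 (mod 86)  [q = 7: ≢ 1 ✓]
All checks pass, so 61 has order 42 and is a primitive root modulo 86.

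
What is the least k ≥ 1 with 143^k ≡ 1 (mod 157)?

26

By Lagrange's theorem, ord_157(143) divides φ(157) = 157 − 1 = 156 = 2^2 · 3 · 13.
Divisors of 156: 1, 2, 3, 4, 6, 12, 13, 26, 39, 52, 78, 156.
Evaluate successive powers at the divisors of 156:
143^1 ≡ 143 (mod 157)
143^2 ≡ 39 (mod 157)
143^3 ≡ 82 (mod 157)
143^4 ≡ 108 (mod 157)
143^6 ≡ 130 (mod 157)
143^12 ≡ 101 (mod 157)
143^13 ≡ 156 (mod 157)
143^26 ≡ 1 (mod 157) ✓
Therefore the multiplicative order of 143 modulo 157 is 26.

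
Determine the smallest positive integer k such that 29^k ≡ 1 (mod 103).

By Lagrange's theorem, ord_103(29) divides φ(103) = 103 − 1 = 102 = 2 · 3 · 17.
Divisors of 102: 1, 2, 3, 6, 17, 34, 51, 102.
Test each divisor d:
29^1 ≡ 29
29^2 ≡ 17
29^3 ≡ 81
29^6 ≡ 72
29^17 ≡ 56
29^34 ≡ 46
29^51 ≡ 1
Hence ord(29) = 51.

51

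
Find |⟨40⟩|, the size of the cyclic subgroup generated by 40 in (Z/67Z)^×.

11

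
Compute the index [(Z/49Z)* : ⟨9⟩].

2

The order of 9 must divide φ(49) = φ(7^2) = 7·(7−1) = 42 = 2 · 3 · 7.
Divisors of 42: 1, 2, 3, 6, 7, 14, 21, 42.
Test each divisor d:
9^1 ≡ 9
9^2 ≡ 32
9^3 ≡ 43
9^6 ≡ 36
9^7 ≡ 30
9^14 ≡ 18
9^21 ≡ 1
So ord_49(9) = 21, hence |⟨9⟩| = 21.
The index is φ(49) / ord(9) = 42 / 21 = 2.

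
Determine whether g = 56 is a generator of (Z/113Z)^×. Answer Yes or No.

No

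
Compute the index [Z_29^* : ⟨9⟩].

ord(9) | φ(29) = 29 − 1 = 28 = 2^2 · 7.
Divisors of 28: 1, 2, 4, 7, 14, 28.
Compute 9^d (mod 29) for the divisors d until we hit 1:
9^1 ≡ 9 (mod 29)
9^2 ≡ 23 (mod 29)
9^4 ≡ 7 (mod 29)
9^7 ≡ 28 (mod 29)
9^14 ≡ 1 (mod 29) ✓
Thus |⟨9⟩| = ord(9) = 14.
[(Z/29Z)^× : ⟨9⟩] = 28/14 = 2.

2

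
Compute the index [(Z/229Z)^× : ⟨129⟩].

4

By Lagrange's theorem, ord_229(129) divides φ(229) = 229 − 1 = 228 = 2^2 · 3 · 19.
Divisors of 228: 1, 2, 3, 4, 6, 12, 19, 38, 57, 76, 114, 228.
Compute 129^d (mod 229) for the divisors d until we hit 1:
129^1 ≡ 129
129^2 ≡ 153
129^3 ≡ 43
129^4 ≡ 51
129^6 ≡ 17
129^12 ≡ 60
129^19 ≡ 134
129^38 ≡ 94
129^57 ≡ 1
Thus |⟨129⟩| = ord(129) = 57.
[(Z/229Z)^× : ⟨129⟩] = 228/57 = 4.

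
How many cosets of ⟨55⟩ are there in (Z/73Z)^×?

8

The order of 55 must divide φ(73) = 73 − 1 = 72 = 2^3 · 3^2.
Divisors of 72: 1, 2, 3, 4, 6, 8, 9, 12, 18, 24, 36, 72.
Check 55^d mod 73 for each divisor in increasing order:
55^1 ≡ 55 (mod 73)
55^2 ≡ 32 (mod 73)
55^3 ≡ 8 (mod 73)
55^4 ≡ 2 (mod 73)
55^6 ≡ 64 (mod 73)
55^8 ≡ 4 (mod 73)
55^9 ≡ 1 (mod 73) ✓
The order of 55 is 9, so the subgroup it generates has 9 elements.
Index = |(Z/73Z)^×| / |⟨55⟩| = 72 / 9 = 8.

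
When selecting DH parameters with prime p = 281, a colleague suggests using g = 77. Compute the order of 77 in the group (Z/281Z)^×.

56

By Lagrange's theorem, ord_281(77) divides φ(281) = 281 − 1 = 280 = 2^3 · 5 · 7.
Divisors of 280: 1, 2, 4, 5, 7, 8, 10, 14, 20, 28, 35, 40, 56, 70, 140, 280.
Check 77^d mod 281 for each divisor in increasing order:
77^1 ≡ 77
77^2 ≡ 28
77^4 ≡ 222
77^5 ≡ 234
77^7 ≡ 89
77^8 ≡ 109
77^10 ≡ 242
77^14 ≡ 53
77^20 ≡ 116
77^28 ≡ 280
77^35 ≡ 192
77^40 ≡ 249
77^56 ≡ 1
Therefore the multiplicative order of 77 modulo 281 is 56.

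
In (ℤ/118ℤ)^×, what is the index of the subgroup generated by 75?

By Lagrange's theorem, ord_118(75) divides φ(118) = φ(2)·φ(59) = 1·58 = 58 = 2 · 29.
Divisors of 58: 1, 2, 29, 58.
Evaluate successive powers at the divisors of 58:
75^1 ≡ 75
75^2 ≡ 79
75^29 ≡ 1
Thus |⟨75⟩| = ord(75) = 29.
[(Z/118Z)^× : ⟨75⟩] = 58/29 = 2.

2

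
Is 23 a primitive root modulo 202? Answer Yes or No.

φ(202) = φ(2)·φ(101) = 1·100 = 100 = 2^2 · 5^2.
Test 23^(100/q) mod 202 for each prime factor q of 100:
23^50 ≡ 1 (mod 202)  [q = 2: ≡ 1 ✗]
23^20 ≡ 95 (mod 202)  [q = 5: ≢ 1 ✓]
Since 23^50 ≡ 1, the order of 23 divides 50 < 100, so 23 is not a primitive root.

No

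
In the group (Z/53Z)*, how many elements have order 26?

12

φ(53) = 53 − 1 = 52 = 2^2 · 13.
In a cyclic group of order 52, there are φ(d) elements of order d for each divisor d of 52, and zero for non-divisors.
26 = 2 · 13 divides 52, and φ(26) = 12.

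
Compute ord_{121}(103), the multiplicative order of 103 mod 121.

By Lagrange's theorem, ord_121(103) divides φ(121) = φ(11^2) = 11·(11−1) = 110 = 2 · 5 · 11.
Divisors of 110: 1, 2, 5, 10, 11, 22, 55, 110.
Evaluate successive powers at the divisors of 110:
103^1 ≡ 103
103^2 ≡ 82
103^5 ≡ 89
103^10 ≡ 56
103^11 ≡ 81
103^22 ≡ 27
103^55 ≡ 1
Therefore the multiplicative order of 103 modulo 121 is 55.

55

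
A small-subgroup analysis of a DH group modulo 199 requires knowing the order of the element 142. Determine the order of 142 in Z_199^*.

Since 142 ∈ (Z/199Z)^×, its order divides φ(199) = 199 − 1 = 198 = 2 · 3^2 · 11.
Divisors of 198: 1, 2, 3, 6, 9, 11, 18, 22, 33, 66, 99, 198.
Check 142^d mod 199 for each divisor in increasing order:
142^1 ≡ 142 (mod 199)
142^2 ≡ 65 (mod 199)
142^3 ≡ 76 (mod 199)
142^6 ≡ 5 (mod 199)
142^9 ≡ 181 (mod 199)
142^11 ≡ 24 (mod 199)
142^18 ≡ 125 (mod 199)
142^22 ≡ 178 (mod 199)
142^33 ≡ 93 (mod 199)
142^66 ≡ 92 (mod 199)
142^99 ≡ 198 (mod 199)
142^198 ≡ 1 (mod 199) ✓
The smallest such exponent is 198, so the order of 142 is 198.

198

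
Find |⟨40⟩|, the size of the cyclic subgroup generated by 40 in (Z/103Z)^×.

102

Since 40 ∈ (Z/103Z)^×, its order divides φ(103) = 103 − 1 = 102 = 2 · 3 · 17.
Divisors of 102: 1, 2, 3, 6, 17, 34, 51, 102.
Test each divisor d:
40^1 ≡ 40 (mod 103)
40^2 ≡ 55 (mod 103)
40^3 ≡ 37 (mod 103)
40^6 ≡ 30 (mod 103)
40^17 ≡ 57 (mod 103)
40^34 ≡ 56 (mod 103)
40^51 ≡ 102 (mod 103)
40^102 ≡ 1 (mod 103) ✓
So ord_103(40) = 102.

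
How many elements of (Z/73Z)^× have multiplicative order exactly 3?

2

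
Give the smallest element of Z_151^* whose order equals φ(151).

φ(151) = 151 − 1 = 150 = 2 · 3 · 5^2.
Test candidates g = 2, 3, … against the prime factors q ∈ {2, 3, 5} of φ(151): g is a generator iff g^(150/q) ≢ 1 for every such q.
g = 2: 2^75 ≡ 1 — hits 1, so not a primitive root.
g = 3: 3^75 ≡ 150; 3^50 ≡ 1 — hits 1, so not a primitive root.
g = 4: 4^75 ≡ 1 — hits 1, so not a primitive root.
g = 5: 5^75 ≡ 1 — hits 1, so not a primitive root.
g = 6: 6^75 ≡ 150; 6^50 ≡ 32; 6^30 ≡ 59 — none is 1, so 6 is a primitive root.
The smallest primitive root modulo 151 is 6.

6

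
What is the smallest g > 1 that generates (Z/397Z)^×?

φ(397) = 397 − 1 = 396 = 2^2 · 3^2 · 11.
g is a primitive root iff g^(396/q) ≢ 1 (mod 397) for each prime q ∈ {2, 3, 11}.
g = 2: 2^198 ≡ 396; 2^132 ≡ 1 — hits 1, so not a primitive root.
g = 3: 3^198 ≡ 1 — hits 1, so not a primitive root.
g = 4: 4^198 ≡ 1 — hits 1, so not a primitive root.
g = 5: 5^198 ≡ 396; 5^132 ≡ 362; 5^36 ≡ 290 — none is 1, so 5 is a primitive root.
So 5 is the smallest generator of (Z/397Z)^×.

5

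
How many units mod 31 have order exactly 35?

φ(31) = 31 − 1 = 30 = 2 · 3 · 5.
(Z/31Z)^× is cyclic (|G| = 30); a cyclic group of order m has exactly φ(d) elements of each order d | m, and none otherwise.
Since 35 ∤ 30, the count is 0.

0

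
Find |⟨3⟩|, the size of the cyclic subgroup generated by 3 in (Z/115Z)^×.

44

The order of 3 must divide φ(115) = φ(5·23) = (5−1)·(23−1) = 4·22 = 88 = 2^3 · 11.
Divisors of 88: 1, 2, 4, 8, 11, 22, 44, 88.
Compute 3^d (mod 115) for the divisors d until we hit 1:
3^1 ≡ 3
3^2 ≡ 9
3^4 ≡ 81
3^8 ≡ 6
3^11 ≡ 47
3^22 ≡ 24
3^44 ≡ 1
Therefore the multiplicative order of 3 modulo 115 is 44.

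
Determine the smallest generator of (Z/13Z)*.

2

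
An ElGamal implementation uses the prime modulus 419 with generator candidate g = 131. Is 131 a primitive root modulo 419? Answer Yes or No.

φ(419) = 419 − 1 = 418 = 2 · 11 · 19.
An element g generates (Z/419Z)^× iff g^(418/q) ≢ 1 (mod 419) for each prime q ∈ {2, 11, 19}.
131^209 ≡ 1 (mod 419)  [q = 2: ≡ 1 ✗]
131^38 ≡ 59 (mod 419)  [q = 11: ≢ 1 ✓]
131^22 ≡ 248 (mod 419)  [q = 19: ≢ 1 ✓]
The check at q = 2 fails, so 131 generates a proper subgroup.

No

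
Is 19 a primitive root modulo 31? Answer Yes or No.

φ(31) = 31 − 1 = 30 = 2 · 3 · 5.
An element g generates (Z/31Z)^× iff g^(30/q) ≢ 1 (mod 31) for each prime q ∈ {2, 3, 5}.
19^15 ≡ 1 (mod 31)  [q = 2: ≡ 1 ✗]
19^10 ≡ 25 (mod 31)  [q = 3: ≢ 1 ✓]
19^6 ≡ 2 (mod 31)  [q = 5: ≢ 1 ✓]
19^15 ≡ 1 shows ord(19) | 15, strictly less than φ(31); not a primitive root.

No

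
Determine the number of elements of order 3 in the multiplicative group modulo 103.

2

φ(103) = 103 − 1 = 102 = 2 · 3 · 17.
Since (Z/103Z)^× is cyclic of order 102, the number of elements of order d is φ(d) when d | 102 and 0 otherwise.
3 | 102, and φ(3) = 3 − 1 = 2.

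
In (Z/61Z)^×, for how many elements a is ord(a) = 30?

8

φ(61) = 61 − 1 = 60 = 2^2 · 3 · 5.
Since (Z/61Z)^× is cyclic of order 60, the number of elements of order d is φ(d) when d | 60 and 0 otherwise.
30 = 2 · 3 · 5 divides 60, and φ(30) = 8.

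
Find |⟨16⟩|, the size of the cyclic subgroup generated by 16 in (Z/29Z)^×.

7

Since 16 ∈ (Z/29Z)^×, its order divides φ(29) = 29 − 1 = 28 = 2^2 · 7.
Divisors of 28: 1, 2, 4, 7, 14, 28.
Compute 16^d (mod 29) for the divisors d until we hit 1:
16^1 ≡ 16
16^2 ≡ 24
16^4 ≡ 25
16^7 ≡ 1
So ord_29(16) = 7.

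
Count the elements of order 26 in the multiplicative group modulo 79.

φ(79) = 79 − 1 = 78 = 2 · 3 · 13.
In a cyclic group of order 78, there are φ(d) elements of order d for each divisor d of 78, and zero for non-divisors.
26 = 2 · 13 divides 78, and φ(26) = 12.

12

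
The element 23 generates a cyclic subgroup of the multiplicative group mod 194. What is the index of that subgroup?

Since 23 ∈ (Z/194Z)^×, its order divides φ(194) = φ(2)·φ(97) = 1·96 = 96 = 2^5 · 3.
Divisors of 96: 1, 2, 3, 4, 6, 8, 12, 16, 24, 32, 48, 96.
Compute 23^d (mod 194) for the divisors d until we hit 1:
23^1 ≡ 23 (mod 194)
23^2 ≡ 141 (mod 194)
23^3 ≡ 139 (mod 194)
23^4 ≡ 93 (mod 194)
23^6 ≡ 115 (mod 194)
23^8 ≡ 113 (mod 194)
23^12 ≡ 33 (mod 194)
23^16 ≡ 159 (mod 194)
23^24 ≡ 119 (mod 194)
23^32 ≡ 61 (mod 194)
23^48 ≡ 193 (mod 194)
23^96 ≡ 1 (mod 194) ✓
The order of 23 is 96, so the subgroup it generates has 96 elements.
The index is φ(194) / ord(23) = 96 / 96 = 1.

1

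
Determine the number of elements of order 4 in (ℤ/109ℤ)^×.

2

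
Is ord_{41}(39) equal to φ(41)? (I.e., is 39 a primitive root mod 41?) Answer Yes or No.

φ(41) = 41 − 1 = 40 = 2^3 · 5.
Test 39^(40/q) mod 41 for each prime factor q of 40:
39^20 ≡ 1 (mod 41)  [q = 2: ≡ 1 ✗]
39^8 ≡ 10 (mod 41)  [q = 5: ≢ 1 ✓]
Since 39^20 ≡ 1, the order of 39 divides 20 < 40, so 39 is not a primitive root.

No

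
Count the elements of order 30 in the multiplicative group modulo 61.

8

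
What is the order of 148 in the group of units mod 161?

22

The order of 148 must divide φ(161) = φ(7·23) = (7−1)·(23−1) = 6·22 = 132 = 2^2 · 3 · 11.
Divisors of 132: 1, 2, 3, 4, 6, 11, 12, 22, 33, 44, 66, 132.
Check 148^d mod 161 for each divisor in increasing order:
148^1 ≡ 148
148^2 ≡ 8
148^3 ≡ 57
148^4 ≡ 64
148^6 ≡ 29
148^11 ≡ 22
148^12 ≡ 36
148^22 ≡ 1
Therefore the multiplicative order of 148 modulo 161 is 22.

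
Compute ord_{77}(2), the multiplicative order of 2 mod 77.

30

By Lagrange's theorem, ord_77(2) divides φ(77) = φ(7·11) = (7−1)·(11−1) = 6·10 = 60 = 2^2 · 3 · 5.
Divisors of 60: 1, 2, 3, 4, 5, 6, 10, 12, 15, 20, 30, 60.
Evaluate successive powers at the divisors of 60:
2^1 ≡ 2 (mod 77)
2^2 ≡ 4 (mod 77)
2^3 ≡ 8 (mod 77)
2^4 ≡ 16 (mod 77)
2^5 ≡ 32 (mod 77)
2^6 ≡ 64 (mod 77)
2^10 ≡ 23 (mod 77)
2^12 ≡ 15 (mod 77)
2^15 ≡ 43 (mod 77)
2^20 ≡ 67 (mod 77)
2^30 ≡ 1 (mod 77) ✓
The smallest such exponent is 30, so the order of 2 is 30.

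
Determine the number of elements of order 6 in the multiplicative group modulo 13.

2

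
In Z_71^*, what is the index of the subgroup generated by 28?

1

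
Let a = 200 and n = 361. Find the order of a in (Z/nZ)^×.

The order of 200 must divide φ(361) = φ(19^2) = 19·(19−1) = 342 = 2 · 3^2 · 19.
Divisors of 342: 1, 2, 3, 6, 9, 18, 19, 38, 57, 114, 171, 342.
Evaluate successive powers at the divisors of 342:
200^1 ≡ 200
200^2 ≡ 290
200^3 ≡ 240
200^6 ≡ 201
200^9 ≡ 227
200^18 ≡ 267
200^19 ≡ 333
200^38 ≡ 62
200^57 ≡ 69
200^114 ≡ 68
200^171 ≡ 360
200^342 ≡ 1
Hence ord(200) = 342.

342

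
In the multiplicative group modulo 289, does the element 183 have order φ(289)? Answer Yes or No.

No

φ(289) = φ(17^2) = 17·(17−1) = 272 = 2^4 · 17.
An element g generates (Z/289Z)^× iff g^(272/q) ≢ 1 (mod 289) for each prime q ∈ {2, 17}.
183^136 ≡ 1 (mod 289)  [q = 2: ≡ 1 ✗]
183^16 ≡ 273 (mod 289)  [q = 17: ≢ 1 ✓]
183^136 ≡ 1 shows ord(183) | 136, strictly less than φ(289); not a primitive root.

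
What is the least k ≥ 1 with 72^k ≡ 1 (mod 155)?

The order of 72 must divide φ(155) = φ(5·31) = (5−1)·(31−1) = 4·30 = 120 = 2^3 · 3 · 5.
Divisors of 120: 1, 2, 3, 4, 5, 6, 8, 10, 12, 15, 20, 24, 30, 40, 60, 120.
Compute 72^d (mod 155) for the divisors d until we hit 1:
72^1 ≡ 72 (mod 155)
72^2 ≡ 69 (mod 155)
72^3 ≡ 8 (mod 155)
72^4 ≡ 111 (mod 155)
72^5 ≡ 87 (mod 155)
72^6 ≡ 64 (mod 155)
72^8 ≡ 76 (mod 155)
72^10 ≡ 129 (mod 155)
72^12 ≡ 66 (mod 155)
72^15 ≡ 63 (mod 155)
72^20 ≡ 56 (mod 155)
72^24 ≡ 16 (mod 155)
72^30 ≡ 94 (mod 155)
72^40 ≡ 36 (mod 155)
72^60 ≡ 1 (mod 155) ✓
Hence ord(72) = 60.

60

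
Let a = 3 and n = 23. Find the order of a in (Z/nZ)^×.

11

The order of 3 must divide φ(23) = 23 − 1 = 22 = 2 · 11.
Divisors of 22: 1, 2, 11, 22.
Test each divisor d:
3^1 ≡ 3
3^2 ≡ 9
3^11 ≡ 1
So ord_23(3) = 11.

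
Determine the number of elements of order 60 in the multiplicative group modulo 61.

φ(61) = 61 − 1 = 60 = 2^2 · 3 · 5.
In a cyclic group of order 60, there are φ(d) elements of order d for each divisor d of 60, and zero for non-divisors.
60 = 2^2 · 3 · 5 divides 60, and φ(60) = 16.

16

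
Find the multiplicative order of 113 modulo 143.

15

The order of 113 must divide φ(143) = φ(11·13) = (11−1)·(13−1) = 10·12 = 120 = 2^3 · 3 · 5.
Divisors of 120: 1, 2, 3, 4, 5, 6, 8, 10, 12, 15, 20, 24, 30, 40, 60, 120.
Evaluate successive powers at the divisors of 120:
113^1 ≡ 113 (mod 143)
113^2 ≡ 42 (mod 143)
113^3 ≡ 27 (mod 143)
113^4 ≡ 48 (mod 143)
113^5 ≡ 133 (mod 143)
113^6 ≡ 14 (mod 143)
113^8 ≡ 16 (mod 143)
113^10 ≡ 100 (mod 143)
113^12 ≡ 53 (mod 143)
113^15 ≡ 1 (mod 143) ✓
Therefore the multiplicative order of 113 modulo 143 is 15.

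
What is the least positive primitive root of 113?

3

φ(113) = 113 − 1 = 112 = 2^4 · 7.
g is a primitive root iff g^(112/q) ≢ 1 (mod 113) for each prime q ∈ {2, 7}.
g = 2: 2^56 ≡ 1 — hits 1, so not a primitive root.
g = 3: 3^56 ≡ 112; 3^16 ≡ 49 — none is 1, so 3 is a primitive root.
So 3 is the smallest generator of (Z/113Z)^×.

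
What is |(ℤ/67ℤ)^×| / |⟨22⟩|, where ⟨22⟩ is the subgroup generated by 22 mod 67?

Since 22 ∈ (Z/67Z)^×, its order divides φ(67) = 67 − 1 = 66 = 2 · 3 · 11.
Divisors of 66: 1, 2, 3, 6, 11, 22, 33, 66.
Compute 22^d (mod 67) for the divisors d until we hit 1:
22^1 ≡ 22 (mod 67)
22^2 ≡ 15 (mod 67)
22^3 ≡ 62 (mod 67)
22^6 ≡ 25 (mod 67)
22^11 ≡ 1 (mod 67) ✓
Thus |⟨22⟩| = ord(22) = 11.
[(Z/67Z)^× : ⟨22⟩] = 66/11 = 6.

6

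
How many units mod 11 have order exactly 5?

4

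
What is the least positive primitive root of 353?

φ(353) = 353 − 1 = 352 = 2^5 · 11.
g is a primitive root iff g^(352/q) ≢ 1 (mod 353) for each prime q ∈ {2, 11}.
g = 2: 2^176 ≡ 1 — hits 1, so not a primitive root.
g = 3: 3^176 ≡ 352; 3^32 ≡ 140 — none is 1, so 3 is a primitive root.
So 3 is the smallest generator of (Z/353Z)^×.

3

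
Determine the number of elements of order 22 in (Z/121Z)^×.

10

φ(121) = φ(11^2) = 11·(11−1) = 110 = 2 · 5 · 11.
(Z/121Z)^× is cyclic (|G| = 110); a cyclic group of order m has exactly φ(d) elements of each order d | m, and none otherwise.
22 = 2 · 11 divides 110, and φ(22) = 10.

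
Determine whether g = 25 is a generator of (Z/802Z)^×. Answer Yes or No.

φ(802) = φ(2)·φ(401) = 1·400 = 400 = 2^4 · 5^2.
25 is a primitive root mod 802 iff 25^(φ(802)/q) ≢ 1 for every prime q | φ(802), i.e. q ∈ {2, 5}.
25^200 ≡ 1 (mod 802)  [q = 2: ≡ 1 ✗]
25^80 ≡ 473 (mod 802)  [q = 5: ≢ 1 ✓]
Since 25^200 ≡ 1, the order of 25 divides 200 < 400, so 25 is not a primitive root.

No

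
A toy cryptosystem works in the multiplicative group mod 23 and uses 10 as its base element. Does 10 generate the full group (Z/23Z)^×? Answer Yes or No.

Yes

φ(23) = 23 − 1 = 22 = 2 · 11.
10 is a primitive root mod 23 iff 10^(φ(23)/q) ≢ 1 for every prime q | φ(23), i.e. q ∈ {2, 11}.
10^11 ≡ 22 (mod 23)  [q = 2: ≢ 1 ✓]
10^2 ≡ 8 (mod 23)  [q = 11: ≢ 1 ✓]
None equal 1, so ord_23(10) = 22: 10 is a primitive root.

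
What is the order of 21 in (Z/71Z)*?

70

The order of 21 must divide φ(71) = 71 − 1 = 70 = 2 · 5 · 7.
Divisors of 70: 1, 2, 5, 7, 10, 14, 35, 70.
Test each divisor d:
21^1 ≡ 21 (mod 71)
21^2 ≡ 15 (mod 71)
21^5 ≡ 39 (mod 71)
21^7 ≡ 17 (mod 71)
21^10 ≡ 30 (mod 71)
21^14 ≡ 5 (mod 71)
21^35 ≡ 70 (mod 71)
21^70 ≡ 1 (mod 71) ✓
Hence ord(21) = 70.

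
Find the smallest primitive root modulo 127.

φ(127) = 127 − 1 = 126 = 2 · 3^2 · 7.
g is a primitive root iff g^(126/q) ≢ 1 (mod 127) for each prime q ∈ {2, 3, 7}.
g = 2: 2^63 ≡ 1 — hits 1, so not a primitive root.
g = 3: 3^63 ≡ 126; 3^42 ≡ 107; 3^18 ≡ 4 — none is 1, so 3 is a primitive root.
The smallest primitive root modulo 127 is 3.

3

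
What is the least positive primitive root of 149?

2

φ(149) = 149 − 1 = 148 = 2^2 · 37.
Test candidates g = 2, 3, … against the prime factors q ∈ {2, 37} of φ(149): g is a generator iff g^(148/q) ≢ 1 for every such q.
g = 2: 2^74 ≡ 148; 2^4 ≡ 16 — none is 1, so 2 is a primitive root.
So 2 is the smallest generator of (Z/149Z)^×.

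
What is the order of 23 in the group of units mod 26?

6

ord(23) | φ(26) = φ(2)·φ(13) = 1·12 = 12 = 2^2 · 3.
Divisors of 12: 1, 2, 3, 4, 6, 12.
Compute 23^d (mod 26) for the divisors d until we hit 1:
23^1 ≡ 23
23^2 ≡ 9
23^3 ≡ 25
23^4 ≡ 3
23^6 ≡ 1
Therefore the multiplicative order of 23 modulo 26 is 6.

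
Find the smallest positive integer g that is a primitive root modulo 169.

2

φ(169) = φ(13^2) = 13·(13−1) = 156 = 2^2 · 3 · 13.
g is a primitive root iff g^(156/q) ≢ 1 (mod 169) for each prime q ∈ {2, 3, 13}.
g = 2: 2^78 ≡ 168; 2^52 ≡ 146; 2^12 ≡ 40 — none is 1, so 2 is a primitive root.
So 2 is the smallest generator of (Z/169Z)^×.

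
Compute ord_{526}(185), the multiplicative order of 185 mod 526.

262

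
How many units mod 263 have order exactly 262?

130

φ(263) = 263 − 1 = 262 = 2 · 131.
(Z/263Z)^× is cyclic (|G| = 262); a cyclic group of order m has exactly φ(d) elements of each order d | m, and none otherwise.
262 = 2 · 131 divides 262, and φ(262) = 130.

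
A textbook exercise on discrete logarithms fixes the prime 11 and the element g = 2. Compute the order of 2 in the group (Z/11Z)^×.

10

By Lagrange's theorem, ord_11(2) divides φ(11) = 11 − 1 = 10 = 2 · 5.
Divisors of 10: 1, 2, 5, 10.
Evaluate successive powers at the divisors of 10:
2^1 ≡ 2 (mod 11)
2^2 ≡ 4 (mod 11)
2^5 ≡ 10 (mod 11)
2^10 ≡ 1 (mod 11) ✓
Hence ord(2) = 10.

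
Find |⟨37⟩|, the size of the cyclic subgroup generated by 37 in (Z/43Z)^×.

By Lagrange's theorem, ord_43(37) divides φ(43) = 43 − 1 = 42 = 2 · 3 · 7.
Divisors of 42: 1, 2, 3, 6, 7, 14, 21, 42.
Check 37^d mod 43 for each divisor in increasing order:
37^1 ≡ 37
37^2 ≡ 36
37^3 ≡ 42
37^6 ≡ 1
So ord_43(37) = 6.

6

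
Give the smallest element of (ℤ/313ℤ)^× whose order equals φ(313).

10

φ(313) = 313 − 1 = 312 = 2^3 · 3 · 13.
Test candidates g = 2, 3, … against the prime factors q ∈ {2, 3, 13} of φ(313): g is a generator iff g^(312/q) ≢ 1 for every such q.
g = 2: 2^156 ≡ 1 — hits 1, so not a primitive root.
g = 3: 3^156 ≡ 1 — hits 1, so not a primitive root.
g = 4: 4^156 ≡ 1 — hits 1, so not a primitive root.
g = 5: 5^156 ≡ 312; 5^104 ≡ 1 — hits 1, so not a primitive root.
g = 6: 6^156 ≡ 1 — hits 1, so not a primitive root.
g = 7: 7^156 ≡ 312; 7^104 ≡ 1 — hits 1, so not a primitive root.
g = 8: 8^156 ≡ 1 — hits 1, so not a primitive root.
g = 9: 9^156 ≡ 1 — hits 1, so not a primitive root.
g = 10: 10^156 ≡ 312; 10^104 ≡ 214; 10^24 ≡ 103 — none is 1, so 10 is a primitive root.
Hence the least primitive root of 313 is 10.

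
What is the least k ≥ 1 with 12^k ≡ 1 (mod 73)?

36

Since 12 ∈ (Z/73Z)^×, its order divides φ(73) = 73 − 1 = 72 = 2^3 · 3^2.
Divisors of 72: 1, 2, 3, 4, 6, 8, 9, 12, 18, 24, 36, 72.
Check 12^d mod 73 for each divisor in increasing order:
12^1 ≡ 12
12^2 ≡ 71
12^3 ≡ 49
12^4 ≡ 4
12^6 ≡ 65
12^8 ≡ 16
12^9 ≡ 46
12^12 ≡ 64
12^18 ≡ 72
12^24 ≡ 8
12^36 ≡ 1
Therefore the multiplicative order of 12 modulo 73 is 36.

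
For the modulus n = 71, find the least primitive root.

7

φ(71) = 71 − 1 = 70 = 2 · 5 · 7.
Test candidates g = 2, 3, … against the prime factors q ∈ {2, 5, 7} of φ(71): g is a generator iff g^(70/q) ≢ 1 for every such q.
g = 2: 2^35 ≡ 1 — hits 1, so not a primitive root.
g = 3: 3^35 ≡ 1 — hits 1, so not a primitive root.
g = 4: 4^35 ≡ 1 — hits 1, so not a primitive root.
g = 5: 5^35 ≡ 1 — hits 1, so not a primitive root.
g = 6: 6^35 ≡ 1 — hits 1, so not a primitive root.
g = 7: 7^35 ≡ 70; 7^14 ≡ 54; 7^10 ≡ 45 — none is 1, so 7 is a primitive root.
Hence the least primitive root of 71 is 7.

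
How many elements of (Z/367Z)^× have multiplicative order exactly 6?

2

φ(367) = 367 − 1 = 366 = 2 · 3 · 61.
(Z/367Z)^× is cyclic (|G| = 366); a cyclic group of order m has exactly φ(d) elements of each order d | m, and none otherwise.
6 = 2 · 3 divides 366, and φ(6) = 2.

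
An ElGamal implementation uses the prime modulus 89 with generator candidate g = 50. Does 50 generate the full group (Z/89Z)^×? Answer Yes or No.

No

φ(89) = 89 − 1 = 88 = 2^3 · 11.
It suffices to check that the order of 50 is not a proper divisor of 88: compute 50^(88/q) for q ∈ {2, 11}.
50^44 ≡ 1 (mod 89)  [q = 2: ≡ 1 ✗]
50^8 ≡ 2 (mod 89)  [q = 11: ≢ 1 ✓]
Since 50^44 ≡ 1, the order of 50 divides 44 < 88, so 50 is not a primitive root.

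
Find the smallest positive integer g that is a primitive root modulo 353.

3

φ(353) = 353 − 1 = 352 = 2^5 · 11.
Test candidates g = 2, 3, … against the prime factors q ∈ {2, 11} of φ(353): g is a generator iff g^(352/q) ≢ 1 for every such q.
g = 2: 2^176 ≡ 1 — hits 1, so not a primitive root.
g = 3: 3^176 ≡ 352; 3^32 ≡ 140 — none is 1, so 3 is a primitive root.
The smallest primitive root modulo 353 is 3.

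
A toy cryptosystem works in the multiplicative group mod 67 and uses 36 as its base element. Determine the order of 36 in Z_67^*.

33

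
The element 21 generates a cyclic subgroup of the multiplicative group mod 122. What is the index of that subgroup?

5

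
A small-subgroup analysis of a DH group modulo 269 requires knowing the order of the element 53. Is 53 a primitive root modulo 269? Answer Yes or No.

φ(269) = 269 − 1 = 268 = 2^2 · 67.
53 is a primitive root mod 269 iff 53^(φ(269)/q) ≢ 1 for every prime q | φ(269), i.e. q ∈ {2, 67}.
53^134 ≡ 1 (mod 269)  [q = 2: ≡ 1 ✗]
53^4 ≡ 173 (mod 269)  [q = 67: ≢ 1 ✓]
53^134 ≡ 1 shows ord(53) | 134, strictly less than φ(269); not a primitive root.

No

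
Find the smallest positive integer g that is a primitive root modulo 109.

φ(109) = 109 − 1 = 108 = 2^2 · 3^3.
Test candidates g = 2, 3, … against the prime factors q ∈ {2, 3} of φ(109): g is a generator iff g^(108/q) ≢ 1 for every such q.
g = 2: 2^54 ≡ 108; 2^36 ≡ 1 — hits 1, so not a primitive root.
g = 3: 3^54 ≡ 1 — hits 1, so not a primitive root.
g = 4: 4^54 ≡ 1 — hits 1, so not a primitive root.
g = 5: 5^54 ≡ 1 — hits 1, so not a primitive root.
g = 6: 6^54 ≡ 108; 6^36 ≡ 63 — none is 1, so 6 is a primitive root.
The smallest primitive root modulo 109 is 6.

6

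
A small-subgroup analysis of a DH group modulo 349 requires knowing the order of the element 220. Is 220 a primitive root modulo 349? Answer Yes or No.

φ(349) = 349 − 1 = 348 = 2^2 · 3 · 29.
Test 220^(348/q) mod 349 for each prime factor q of 348:
220^174 ≡ 348 (mod 349)  [q = 2: ≢ 1 ✓]
220^116 ≡ 226 (mod 349)  [q = 3: ≢ 1 ✓]
220^12 ≡ 228 (mod 349)  [q = 29: ≢ 1 ✓]
Every test exponent gives a nontrivial residue, hence 220 generates the full group.

Yes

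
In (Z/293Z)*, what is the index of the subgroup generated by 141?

4

By Lagrange's theorem, ord_293(141) divides φ(293) = 293 − 1 = 292 = 2^2 · 73.
Divisors of 292: 1, 2, 4, 73, 146, 292.
Test each divisor d:
141^1 ≡ 141
141^2 ≡ 250
141^4 ≡ 91
141^73 ≡ 1
So ord_293(141) = 73, hence |⟨141⟩| = 73.
The index is φ(293) / ord(141) = 292 / 73 = 4.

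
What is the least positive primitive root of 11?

2

φ(11) = 11 − 1 = 10 = 2 · 5.
Test candidates g = 2, 3, … against the prime factors q ∈ {2, 5} of φ(11): g is a generator iff g^(10/q) ≢ 1 for every such q.
g = 2: 2^5 ≡ 10; 2^2 ≡ 4 — none is 1, so 2 is a primitive root.
Hence the least primitive root of 11 is 2.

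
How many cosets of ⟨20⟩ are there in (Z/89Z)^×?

2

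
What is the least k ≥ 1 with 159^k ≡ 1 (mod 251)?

250

By Lagrange's theorem, ord_251(159) divides φ(251) = 251 − 1 = 250 = 2 · 5^3.
Divisors of 250: 1, 2, 5, 10, 25, 50, 125, 250.
Evaluate successive powers at the divisors of 250:
159^1 ≡ 159 (mod 251)
159^2 ≡ 181 (mod 251)
159^5 ≡ 247 (mod 251)
159^10 ≡ 16 (mod 251)
159^25 ≡ 231 (mod 251)
159^50 ≡ 149 (mod 251)
159^125 ≡ 250 (mod 251)
159^250 ≡ 1 (mod 251) ✓
Therefore the multiplicative order of 159 modulo 251 is 250.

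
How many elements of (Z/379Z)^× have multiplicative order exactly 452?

0

φ(379) = 379 − 1 = 378 = 2 · 3^3 · 7.
(Z/379Z)^× is cyclic (|G| = 378); a cyclic group of order m has exactly φ(d) elements of each order d | m, and none otherwise.
452 does not divide 378, so no element of (Z/379Z)^× has order 452.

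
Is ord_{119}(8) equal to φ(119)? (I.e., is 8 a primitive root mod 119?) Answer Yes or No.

119 = 7 · 17 is a product of two distinct odd primes, so (Z/119Z)^× ≅ (Z/7Z)^× × (Z/17Z)^× is not cyclic.
No primitive root modulo 119 exists; in particular 8 is not one.

No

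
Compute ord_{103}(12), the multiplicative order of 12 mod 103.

By Lagrange's theorem, ord_103(12) divides φ(103) = 103 − 1 = 102 = 2 · 3 · 17.
Divisors of 102: 1, 2, 3, 6, 17, 34, 51, 102.
Check 12^d mod 103 for each divisor in increasing order:
12^1 ≡ 12 (mod 103)
12^2 ≡ 41 (mod 103)
12^3 ≡ 80 (mod 103)
12^6 ≡ 14 (mod 103)
12^17 ≡ 57 (mod 103)
12^34 ≡ 56 (mod 103)
12^51 ≡ 102 (mod 103)
12^102 ≡ 1 (mod 103) ✓
Hence ord(12) = 102.

102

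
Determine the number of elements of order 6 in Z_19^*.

2

φ(19) = 19 − 1 = 18 = 2 · 3^2.
Since (Z/19Z)^× is cyclic of order 18, the number of elements of order d is φ(d) when d | 18 and 0 otherwise.
6 = 2 · 3 divides 18, and φ(6) = 2.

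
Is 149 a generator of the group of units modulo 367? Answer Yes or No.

No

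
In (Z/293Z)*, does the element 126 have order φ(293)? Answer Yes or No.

No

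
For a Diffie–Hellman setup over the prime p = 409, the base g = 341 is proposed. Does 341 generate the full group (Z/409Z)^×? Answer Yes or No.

No

φ(409) = 409 − 1 = 408 = 2^3 · 3 · 17.
An element g generates (Z/409Z)^× iff g^(408/q) ≢ 1 (mod 409) for each prime q ∈ {2, 3, 17}.
341^204 ≡ 1 (mod 409)  [q = 2: ≡ 1 ✗]
341^136 ≡ 1 (mod 409)  [q = 3: ≡ 1 ✗]
341^24 ≡ 25 (mod 409)  [q = 17: ≢ 1 ✓]
341^204 ≡ 1 shows ord(341) | 204, strictly less than φ(409); not a primitive root.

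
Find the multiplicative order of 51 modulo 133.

By Lagrange's theorem, ord_133(51) divides φ(133) = φ(7·19) = (7−1)·(19−1) = 6·18 = 108 = 2^2 · 3^3.
Divisors of 108: 1, 2, 3, 4, 6, 9, 12, 18, 27, 36, 54, 108.
Check 51^d mod 133 for each divisor in increasing order:
51^1 ≡ 51 (mod 133)
51^2 ≡ 74 (mod 133)
51^3 ≡ 50 (mod 133)
51^4 ≡ 23 (mod 133)
51^6 ≡ 106 (mod 133)
51^9 ≡ 113 (mod 133)
51^12 ≡ 64 (mod 133)
51^18 ≡ 1 (mod 133) ✓
The smallest such exponent is 18, so the order of 51 is 18.

18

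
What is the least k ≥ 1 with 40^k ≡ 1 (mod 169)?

By Lagrange's theorem, ord_169(40) divides φ(169) = φ(13^2) = 13·(13−1) = 156 = 2^2 · 3 · 13.
Divisors of 156: 1, 2, 3, 4, 6, 12, 13, 26, 39, 52, 78, 156.
Test each divisor d:
40^1 ≡ 40 (mod 169)
40^2 ≡ 79 (mod 169)
40^3 ≡ 118 (mod 169)
40^4 ≡ 157 (mod 169)
40^6 ≡ 66 (mod 169)
40^12 ≡ 131 (mod 169)
40^13 ≡ 1 (mod 169) ✓
The smallest such exponent is 13, so the order of 40 is 13.

13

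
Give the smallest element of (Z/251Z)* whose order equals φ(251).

6

φ(251) = 251 − 1 = 250 = 2 · 5^3.
g is a primitive root iff g^(250/q) ≢ 1 (mod 251) for each prime q ∈ {2, 5}.
g = 2: 2^125 ≡ 250; 2^50 ≡ 1 — hits 1, so not a primitive root.
g = 3: 3^125 ≡ 1 — hits 1, so not a primitive root.
g = 4: 4^125 ≡ 1 — hits 1, so not a primitive root.
g = 5: 5^125 ≡ 1 — hits 1, so not a primitive root.
g = 6: 6^125 ≡ 250; 6^50 ≡ 219 — none is 1, so 6 is a primitive root.
The smallest primitive root modulo 251 is 6.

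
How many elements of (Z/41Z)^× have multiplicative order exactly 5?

4

φ(41) = 41 − 1 = 40 = 2^3 · 5.
In a cyclic group of order 40, there are φ(d) elements of order d for each divisor d of 40, and zero for non-divisors.
5 | 40, and φ(5) = 5 − 1 = 4.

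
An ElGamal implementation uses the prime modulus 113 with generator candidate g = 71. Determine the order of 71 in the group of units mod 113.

16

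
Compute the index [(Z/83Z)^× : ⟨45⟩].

1

By Lagrange's theorem, ord_83(45) divides φ(83) = 83 − 1 = 82 = 2 · 41.
Divisors of 82: 1, 2, 41, 82.
Evaluate successive powers at the divisors of 82:
45^1 ≡ 45
45^2 ≡ 33
45^41 ≡ 82
45^82 ≡ 1
Thus |⟨45⟩| = ord(45) = 82.
[(Z/83Z)^× : ⟨45⟩] = 82/82 = 1.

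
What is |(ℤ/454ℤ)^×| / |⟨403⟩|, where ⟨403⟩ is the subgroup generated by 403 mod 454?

2

Since 403 ∈ (Z/454Z)^×, its order divides φ(454) = φ(2)·φ(227) = 1·226 = 226 = 2 · 113.
Divisors of 226: 1, 2, 113, 226.
Compute 403^d (mod 454) for the divisors d until we hit 1:
403^1 ≡ 403 (mod 454)
403^2 ≡ 331 (mod 454)
403^113 ≡ 1 (mod 454) ✓
The order of 403 is 113, so the subgroup it generates has 113 elements.
The index is φ(454) / ord(403) = 226 / 113 = 2.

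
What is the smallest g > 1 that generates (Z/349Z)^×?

φ(349) = 349 − 1 = 348 = 2^2 · 3 · 29.
Test candidates g = 2, 3, … against the prime factors q ∈ {2, 3, 29} of φ(349): g is a generator iff g^(348/q) ≢ 1 for every such q.
g = 2: 2^174 ≡ 348; 2^116 ≡ 226; 2^12 ≡ 257 — none is 1, so 2 is a primitive root.
So 2 is the smallest generator of (Z/349Z)^×.

2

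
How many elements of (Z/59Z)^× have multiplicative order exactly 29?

φ(59) = 59 − 1 = 58 = 2 · 29.
In a cyclic group of order 58, there are φ(d) elements of order d for each divisor d of 58, and zero for non-divisors.
29 | 58, and φ(29) = 29 − 1 = 28.

28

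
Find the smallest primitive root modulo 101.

φ(101) = 101 − 1 = 100 = 2^2 · 5^2.
g is a primitive root iff g^(100/q) ≢ 1 (mod 101) for each prime q ∈ {2, 5}.
g = 2: 2^50 ≡ 100; 2^20 ≡ 95 — none is 1, so 2 is a primitive root.
The smallest primitive root modulo 101 is 2.

2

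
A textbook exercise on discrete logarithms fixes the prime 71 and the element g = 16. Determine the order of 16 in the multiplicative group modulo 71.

35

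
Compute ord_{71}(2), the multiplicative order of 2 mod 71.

ord(2) | φ(71) = 71 − 1 = 70 = 2 · 5 · 7.
Divisors of 70: 1, 2, 5, 7, 10, 14, 35, 70.
Test each divisor d:
2^1 ≡ 2 (mod 71)
2^2 ≡ 4 (mod 71)
2^5 ≡ 32 (mod 71)
2^7 ≡ 57 (mod 71)
2^10 ≡ 30 (mod 71)
2^14 ≡ 54 (mod 71)
2^35 ≡ 1 (mod 71) ✓
Therefore the multiplicative order of 2 modulo 71 is 35.

35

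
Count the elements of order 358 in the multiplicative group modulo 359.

178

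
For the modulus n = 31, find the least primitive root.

φ(31) = 31 − 1 = 30 = 2 · 3 · 5.
g is a primitive root iff g^(30/q) ≢ 1 (mod 31) for each prime q ∈ {2, 3, 5}.
g = 2: 2^15 ≡ 1 — hits 1, so not a primitive root.
g = 3: 3^15 ≡ 30; 3^10 ≡ 25; 3^6 ≡ 16 — none is 1, so 3 is a primitive root.
So 3 is the smallest generator of (Z/31Z)^×.

3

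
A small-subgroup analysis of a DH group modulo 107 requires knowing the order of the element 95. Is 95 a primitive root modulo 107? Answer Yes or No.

Yes

φ(107) = 107 − 1 = 106 = 2 · 53.
95 is a primitive root mod 107 iff 95^(φ(107)/q) ≢ 1 for every prime q | φ(107), i.e. q ∈ {2, 53}.
95^53 ≡ 106 (mod 107)  [q = 2: ≢ 1 ✓]
95^2 ≡ 37 (mod 107)  [q = 53: ≢ 1 ✓]
Every test exponent gives a nontrivial residue, hence 95 generates the full group.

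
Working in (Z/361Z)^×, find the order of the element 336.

342

ord(336) | φ(361) = φ(19^2) = 19·(19−1) = 342 = 2 · 3^2 · 19.
Divisors of 342: 1, 2, 3, 6, 9, 18, 19, 38, 57, 114, 171, 342.
Check 336^d mod 361 for each divisor in increasing order:
336^1 ≡ 336
336^2 ≡ 264
336^3 ≡ 259
336^6 ≡ 296
336^9 ≡ 132
336^18 ≡ 96
336^19 ≡ 127
336^38 ≡ 245
336^57 ≡ 69
336^114 ≡ 68
336^171 ≡ 360
336^342 ≡ 1
Hence ord(336) = 342.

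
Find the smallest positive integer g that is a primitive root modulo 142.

φ(142) = φ(2)·φ(71) = 1·70 = 70 = 2 · 5 · 7.
Test candidates g = 2, 3, … against the prime factors q ∈ {2, 5, 7} of φ(142): g is a generator iff g^(70/q) ≢ 1 for every such q.
g = 2: gcd(2, 142) = 2 > 1, not a unit — skip.
g = 3: 3^35 ≡ 1 — hits 1, so not a primitive root.
g = 4: gcd(4, 142) = 2 > 1, not a unit — skip.
g = 5: 5^35 ≡ 1 — hits 1, so not a primitive root.
g = 6: gcd(6, 142) = 2 > 1, not a unit — skip.
g = 7: 7^35 ≡ 141; 7^14 ≡ 125; 7^10 ≡ 45 — none is 1, so 7 is a primitive root.
So 7 is the smallest generator of (Z/142Z)^×.

7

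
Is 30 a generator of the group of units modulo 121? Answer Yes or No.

Yes

φ(121) = φ(11^2) = 11·(11−1) = 110 = 2 · 5 · 11.
30 is a primitive root mod 121 iff 30^(φ(121)/q) ≢ 1 for every prime q | φ(121), i.e. q ∈ {2, 5, 11}.
30^55 ≡ 120 (mod 121)  [q = 2: ≢ 1 ✓]
30^22 ≡ 9 (mod 121)  [q = 5: ≢ 1 ✓]
30^10 ≡ 12 (mod 121)  [q = 11: ≢ 1 ✓]
Every test exponent gives a nontrivial residue, hence 30 generates the full group.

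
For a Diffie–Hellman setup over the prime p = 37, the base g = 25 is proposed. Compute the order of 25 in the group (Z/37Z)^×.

18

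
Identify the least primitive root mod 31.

φ(31) = 31 − 1 = 30 = 2 · 3 · 5.
g is a primitive root iff g^(30/q) ≢ 1 (mod 31) for each prime q ∈ {2, 3, 5}.
g = 2: 2^15 ≡ 1 — hits 1, so not a primitive root.
g = 3: 3^15 ≡ 30; 3^10 ≡ 25; 3^6 ≡ 16 — none is 1, so 3 is a primitive root.
So 3 is the smallest generator of (Z/31Z)^×.

3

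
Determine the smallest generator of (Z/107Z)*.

2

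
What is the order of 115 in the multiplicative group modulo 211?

Since 115 ∈ (Z/211Z)^×, its order divides φ(211) = 211 − 1 = 210 = 2 · 3 · 5 · 7.
Divisors of 210: 1, 2, 3, 5, 6, 7, 10, 14, 15, 21, 30, 35, 42, 70, 105, 210.
Evaluate successive powers at the divisors of 210:
115^1 ≡ 115 (mod 211)
115^2 ≡ 143 (mod 211)
115^3 ≡ 198 (mod 211)
115^5 ≡ 40 (mod 211)
115^6 ≡ 169 (mod 211)
115^7 ≡ 23 (mod 211)
115^10 ≡ 123 (mod 211)
115^14 ≡ 107 (mod 211)
115^15 ≡ 67 (mod 211)
115^21 ≡ 140 (mod 211)
115^30 ≡ 58 (mod 211)
115^35 ≡ 210 (mod 211)
115^42 ≡ 188 (mod 211)
115^70 ≡ 1 (mod 211) ✓
Therefore the multiplicative order of 115 modulo 211 is 70.

70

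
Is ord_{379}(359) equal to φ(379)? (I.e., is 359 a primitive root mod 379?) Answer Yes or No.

Yes

φ(379) = 379 − 1 = 378 = 2 · 3^3 · 7.
359 is a primitive root mod 379 iff 359^(φ(379)/q) ≢ 1 for every prime q | φ(379), i.e. q ∈ {2, 3, 7}.
359^189 ≡ 378 (mod 379)  [q = 2: ≢ 1 ✓]
359^126 ≡ 51 (mod 379)  [q = 3: ≢ 1 ✓]
359^54 ≡ 94 (mod 379)  [q = 7: ≢ 1 ✓]
None equal 1, so ord_379(359) = 378: 359 is a primitive root.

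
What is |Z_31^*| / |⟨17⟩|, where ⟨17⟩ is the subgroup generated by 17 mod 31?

1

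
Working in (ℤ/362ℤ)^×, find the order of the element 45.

ord(45) | φ(362) = φ(2)·φ(181) = 1·180 = 180 = 2^2 · 3^2 · 5.
Divisors of 180: 1, 2, 3, 4, 5, 6, 9, 10, 12, 15, 18, 20, 30, 36, 45, 60, 90, 180.
Evaluate successive powers at the divisors of 180:
45^1 ≡ 45 (mod 362)
45^2 ≡ 215 (mod 362)
45^3 ≡ 263 (mod 362)
45^4 ≡ 251 (mod 362)
45^5 ≡ 73 (mod 362)
45^6 ≡ 27 (mod 362)
45^9 ≡ 223 (mod 362)
45^10 ≡ 261 (mod 362)
45^12 ≡ 5 (mod 362)
45^15 ≡ 229 (mod 362)
45^18 ≡ 135 (mod 362)
45^20 ≡ 65 (mod 362)
45^30 ≡ 313 (mod 362)
45^36 ≡ 125 (mod 362)
45^45 ≡ 1 (mod 362) ✓
Hence ord(45) = 45.

45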